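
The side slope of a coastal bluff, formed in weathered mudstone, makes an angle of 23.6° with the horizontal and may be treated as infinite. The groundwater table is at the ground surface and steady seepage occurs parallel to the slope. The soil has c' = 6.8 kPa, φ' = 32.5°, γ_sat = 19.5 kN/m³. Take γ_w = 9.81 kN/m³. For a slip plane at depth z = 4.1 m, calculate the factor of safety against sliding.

With seepage parallel to the slope and the water table at the surface, the effective normal stress on the slip plane uses the buoyant unit weight γ' = γ_sat − γ_w while the driving shear stress uses γ_sat:
FS = [c' + γ' z cos²β tanφ'] / [γ_sat z sinβ cosβ]
γ' = 19.5 − 9.81 = 9.69 kN/m³
Numerator = 6.8 + 9.69·4.1·cos²23.6°·tan32.5° = 6.8 + 9.69·4.1·0.8397·0.6371 = 28.053 kPa
Denominator = 19.5·4.1·sin23.6°·cos23.6° = 19.5·4.1·0.4003·0.9164 = 29.331 kPa
FS = 28.053 / 29.331 = 0.956

FS = 0.96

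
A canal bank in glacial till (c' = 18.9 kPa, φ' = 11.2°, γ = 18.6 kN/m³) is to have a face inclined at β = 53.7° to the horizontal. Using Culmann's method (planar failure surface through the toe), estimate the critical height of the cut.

H_c = 12.23 m

Culmann's analysis gives the critical failure plane at α_cr = (β + φ')/2 = (53.7 + 11.2)/2 = 32.5°, and the critical height
H_c = (4c'/γ) · sinβ cosφ' / [1 − cos(β − φ')]
    = (4·18.9/18.6) · sin53.7°·cos11.2° / [1 − cos(42.5°)]
    = 4.065 · 0.8059·0.9810 / [1 − 0.7373]
    = 4.065 · 0.7906 / 0.2627
    = 12.23 m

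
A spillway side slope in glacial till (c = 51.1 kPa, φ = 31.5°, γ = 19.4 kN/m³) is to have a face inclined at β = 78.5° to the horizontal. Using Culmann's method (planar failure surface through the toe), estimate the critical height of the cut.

H_c = 27.68 m

Culmann's analysis gives the critical failure plane at α_cr = (β + φ)/2 = (78.5 + 31.5)/2 = 55.0°, and the critical height
H_c = (4c/γ) · sinβ cosφ / [1 − cos(β − φ)]
    = (4·51.1/19.4) · sin78.5°·cos31.5° / [1 − cos(47.0°)]
    = 10.536 · 0.9799·0.8526 / [1 − 0.6820]
    = 10.536 · 0.8355 / 0.3180
    = 27.68 m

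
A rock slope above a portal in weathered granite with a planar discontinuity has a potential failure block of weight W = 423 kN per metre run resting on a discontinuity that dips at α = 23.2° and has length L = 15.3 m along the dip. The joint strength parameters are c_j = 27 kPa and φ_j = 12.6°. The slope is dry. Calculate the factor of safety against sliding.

FS = 3.00

Resolving the block weight along and normal to the plane and applying the Mohr–Coulomb strength on the joint:
N' = W cosα = 423·cos23.2° = 388.8 kN/m
Driving force T = W sinα = 423·sin23.2° = 166.6 kN/m
Resisting force R = c_j·L + N'·tanφ_j = 27·15.3 + 388.8·tan12.6° = 413.1 + 86.9 = 500.0 kN/m
FS = R / T = 500.0 / 166.6 = 3.001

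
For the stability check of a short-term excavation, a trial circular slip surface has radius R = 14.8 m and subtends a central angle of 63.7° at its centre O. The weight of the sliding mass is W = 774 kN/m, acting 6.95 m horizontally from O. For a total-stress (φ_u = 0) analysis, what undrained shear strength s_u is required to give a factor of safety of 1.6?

FS = s_u·L_a·R / (W·d), so s_u = FS·W·d / (L_a·R).
Arc length L_a = R·θ = 14.8·(63.7°·π/180) = 14.8·1.1118 = 16.45 m
s_u = 1.6·774·6.95 / (16.45·14.8) = 8606.9 / 243.52 = 35.34 kPa

s_u = 35.3 kPa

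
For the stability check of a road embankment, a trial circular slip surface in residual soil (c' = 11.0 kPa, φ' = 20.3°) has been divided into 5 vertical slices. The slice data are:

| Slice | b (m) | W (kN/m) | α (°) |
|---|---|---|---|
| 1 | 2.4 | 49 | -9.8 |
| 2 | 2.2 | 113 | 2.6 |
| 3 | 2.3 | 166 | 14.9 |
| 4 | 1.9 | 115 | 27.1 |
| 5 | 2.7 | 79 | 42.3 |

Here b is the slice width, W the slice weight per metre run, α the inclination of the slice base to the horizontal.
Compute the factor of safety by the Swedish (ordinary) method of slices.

Ordinary method of slices: FS = Σ[c'·Δl_i + (W_i cosα_i)·tanφ'] / Σ W_i sinα_i, with Δl_i = b_i / cosα_i.
Slice 1: Δl = 2.4/cos(-9.8°) = 2.436 m; N'_1 = 49·cos(-9.8°) = 48.3; c'Δl = 26.79; W sinα = -8.3
Slice 2: Δl = 2.2/cos2.6° = 2.202 m; N'_2 = 113·cos2.6° = 112.9; c'Δl = 24.22; W sinα = 5.1
Slice 3: Δl = 2.3/cos14.9° = 2.380 m; N'_3 = 166·cos14.9° = 160.4; c'Δl = 26.18; W sinα = 42.7
Slice 4: Δl = 1.9/cos27.1° = 2.134 m; N'_4 = 115·cos27.1° = 102.4; c'Δl = 23.48; W sinα = 52.4
Slice 5: Δl = 2.7/cos42.3° = 3.650 m; N'_5 = 79·cos42.3° = 58.4; c'Δl = 40.16; W sinα = 53.2
Σc'Δl = 140.8 kN/m; ΣN' = 482.4 kN/m; ΣW sinα = 145.0 kN/m
Resisting = 140.8 + 482.4·tan20.3° = 140.8 + 178.4 = 319.3 kN/m
FS = 319.3 / 145.0 = 2.201

FS = 2.20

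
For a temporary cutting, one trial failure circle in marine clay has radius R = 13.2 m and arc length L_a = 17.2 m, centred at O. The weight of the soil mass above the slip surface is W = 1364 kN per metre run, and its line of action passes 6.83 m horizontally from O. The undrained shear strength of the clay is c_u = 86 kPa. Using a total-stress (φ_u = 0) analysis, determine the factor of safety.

FS = 2.10

Taking moments about the centre O, the resisting moment is provided by the undrained shear strength acting along the arc:
M_R = c_u·L_a·R = 86·17.20·13.2 = 19525.4 kN·m/m
M_D = W·d = 1364·6.83 = 9316.1 kN·m/m
FS = M_R / M_D = 19525.4 / 9316.1 = 2.096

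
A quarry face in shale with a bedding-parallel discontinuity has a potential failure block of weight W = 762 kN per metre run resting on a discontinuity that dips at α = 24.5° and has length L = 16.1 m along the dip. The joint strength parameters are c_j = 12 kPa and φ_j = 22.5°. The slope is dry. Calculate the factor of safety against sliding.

Resolving the block weight along and normal to the plane and applying the Mohr–Coulomb strength on the joint:
N' = W cosα = 762·cos24.5° = 693.4 kN/m
Driving force T = W sinα = 762·sin24.5° = 316.0 kN/m
Resisting force R = c_j·L + N'·tanφ_j = 12·16.1 + 693.4·tan22.5° = 193.2 + 287.2 = 480.4 kN/m
FS = R / T = 480.4 / 316.0 = 1.520

FS = 1.52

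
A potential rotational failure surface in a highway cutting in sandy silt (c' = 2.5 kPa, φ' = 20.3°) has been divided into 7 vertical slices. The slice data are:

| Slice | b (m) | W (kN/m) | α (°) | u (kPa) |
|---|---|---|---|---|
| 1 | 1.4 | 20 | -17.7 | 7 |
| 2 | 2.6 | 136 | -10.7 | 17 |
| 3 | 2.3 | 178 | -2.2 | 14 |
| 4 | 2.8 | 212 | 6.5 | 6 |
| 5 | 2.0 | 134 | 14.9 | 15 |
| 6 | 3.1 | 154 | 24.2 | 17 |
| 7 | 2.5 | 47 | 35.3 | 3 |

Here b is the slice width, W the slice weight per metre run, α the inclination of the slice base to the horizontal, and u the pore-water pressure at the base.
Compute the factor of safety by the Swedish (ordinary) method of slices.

Ordinary method of slices: FS = Σ[c'·Δl_i + (W_i cosα_i − u_i·Δl_i)·tanφ'] / Σ W_i sinα_i, with Δl_i = b_i / cosα_i.
Slice 1: Δl = 1.4/cos(-17.7°) = 1.470 m; N'_1 = 20·cos(-17.7°) − 7·1.470 = 8.8; c'Δl = 3.67; W sinα = -6.1
Slice 2: Δl = 2.6/cos(-10.7°) = 2.646 m; N'_2 = 136·cos(-10.7°) − 17·2.646 = 88.7; c'Δl = 6.62; W sinα = -25.3
Slice 3: Δl = 2.3/cos(-2.2°) = 2.302 m; N'_3 = 178·cos(-2.2°) − 14·2.302 = 145.6; c'Δl = 5.75; W sinα = -6.8
Slice 4: Δl = 2.8/cos6.5° = 2.818 m; N'_4 = 212·cos6.5° − 6·2.818 = 193.7; c'Δl = 7.05; W sinα = 24.0
Slice 5: Δl = 2.0/cos14.9° = 2.070 m; N'_5 = 134·cos14.9° − 15·2.070 = 98.5; c'Δl = 5.17; W sinα = 34.5
Slice 6: Δl = 3.1/cos24.2° = 3.399 m; N'_6 = 154·cos24.2° − 17·3.399 = 82.7; c'Δl = 8.50; W sinα = 63.1
Slice 7: Δl = 2.5/cos35.3° = 3.063 m; N'_7 = 47·cos35.3° − 3·3.063 = 29.2; c'Δl = 7.66; W sinα = 27.2
Σc'Δl = 44.4 kN/m; ΣN' = 647.1 kN/m; ΣW sinα = 110.6 kN/m
Resisting = 44.4 + 647.1·tan20.3° = 44.4 + 239.4 = 283.8 kN/m
FS = 283.8 / 110.6 = 2.566

FS = 2.57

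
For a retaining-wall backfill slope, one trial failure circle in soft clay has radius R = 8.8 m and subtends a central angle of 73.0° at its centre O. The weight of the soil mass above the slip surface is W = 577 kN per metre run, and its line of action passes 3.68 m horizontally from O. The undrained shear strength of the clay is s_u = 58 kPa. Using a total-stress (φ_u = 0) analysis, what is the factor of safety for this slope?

FS = 2.70

Taking moments about the centre O, the resisting moment is provided by the undrained shear strength acting along the arc:
Arc length L_a = R·θ = 8.8·(73.0°·π/180) = 8.8·1.2741 = 11.21 m
M_R = s_u·L_a·R = 58·11.21·8.8 = 5722.6 kN·m/m
M_D = W·d = 577·3.68 = 2123.4 kN·m/m
FS = M_R / M_D = 5722.6 / 2123.4 = 2.695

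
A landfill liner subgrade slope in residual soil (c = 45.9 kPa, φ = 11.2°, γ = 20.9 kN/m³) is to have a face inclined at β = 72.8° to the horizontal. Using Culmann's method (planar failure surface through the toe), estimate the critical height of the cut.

Culmann's analysis gives the critical failure plane at α_cr = (β + φ)/2 = (72.8 + 11.2)/2 = 42.0°, and the critical height
H_c = (4c/γ) · sinβ cosφ / [1 − cos(β − φ)]
    = (4·45.9/20.9) · sin72.8°·cos11.2° / [1 − cos(61.6°)]
    = 8.785 · 0.9553·0.9810 / [1 − 0.4756]
    = 8.785 · 0.9371 / 0.5244
    = 15.70 m

H_c = 15.70 m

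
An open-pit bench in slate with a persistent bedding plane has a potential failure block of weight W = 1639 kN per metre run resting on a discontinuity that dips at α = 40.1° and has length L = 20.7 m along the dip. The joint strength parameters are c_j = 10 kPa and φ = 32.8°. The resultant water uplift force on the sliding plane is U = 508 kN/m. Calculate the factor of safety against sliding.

FS = 0.65

Resolving the block weight along and normal to the plane and applying the Mohr–Coulomb strength on the joint:
N' = W cosα − U = 1639·cos40.1° − 508 = 745.7 kN/m
Driving force T = W sinα = 1639·sin40.1° = 1055.7 kN/m
Resisting force R = c_j·L + N'·tanφ = 10·20.7 + 745.7·tan32.8° = 207.0 + 480.6 = 687.6 kN/m
FS = R / T = 687.6 / 1055.7 = 0.651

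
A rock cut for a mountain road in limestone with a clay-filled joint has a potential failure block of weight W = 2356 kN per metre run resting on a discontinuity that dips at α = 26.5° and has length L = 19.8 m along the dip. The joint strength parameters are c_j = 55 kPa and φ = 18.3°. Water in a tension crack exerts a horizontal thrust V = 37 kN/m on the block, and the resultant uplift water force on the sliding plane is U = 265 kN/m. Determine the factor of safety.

Resolving the block weight along and normal to the plane and applying the Mohr–Coulomb strength on the joint:
N' = W cosα − U − V sinα = 2356·cos26.5° − 265 − 37·sin26.5° = 1827.0 kN/m
Driving force T = W sinα + V cosα = 2356·sin26.5° + 37·cos26.5° = 1084.4 kN/m
Resisting force R = c_j·L + N'·tanφ = 55·19.8 + 1827.0·tan18.3° = 1089.0 + 604.2 = 1693.2 kN/m
FS = R / T = 1693.2 / 1084.4 = 1.561

FS = 1.56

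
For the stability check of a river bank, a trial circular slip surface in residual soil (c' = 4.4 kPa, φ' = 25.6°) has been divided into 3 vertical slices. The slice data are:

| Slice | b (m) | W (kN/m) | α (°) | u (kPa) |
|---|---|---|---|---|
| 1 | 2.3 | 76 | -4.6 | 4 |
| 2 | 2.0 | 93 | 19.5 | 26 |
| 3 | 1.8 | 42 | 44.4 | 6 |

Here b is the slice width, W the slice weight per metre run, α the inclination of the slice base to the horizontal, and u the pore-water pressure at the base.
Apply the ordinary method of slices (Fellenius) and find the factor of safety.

Ordinary method of slices: FS = Σ[c'·Δl_i + (W_i cosα_i − u_i·Δl_i)·tanφ'] / Σ W_i sinα_i, with Δl_i = b_i / cosα_i.
Slice 1: Δl = 2.3/cos(-4.6°) = 2.307 m; N'_1 = 76·cos(-4.6°) − 4·2.307 = 66.5; c'Δl = 10.15; W sinα = -6.1
Slice 2: Δl = 2.0/cos19.5° = 2.122 m; N'_2 = 93·cos19.5° − 26·2.122 = 32.5; c'Δl = 9.34; W sinα = 31.0
Slice 3: Δl = 1.8/cos44.4° = 2.519 m; N'_3 = 42·cos44.4° − 6·2.519 = 14.9; c'Δl = 11.09; W sinα = 29.4
Σc'Δl = 30.6 kN/m; ΣN' = 113.9 kN/m; ΣW sinα = 54.3 kN/m
Resisting = 30.6 + 113.9·tan25.6° = 30.6 + 54.6 = 85.2 kN/m
FS = 85.2 / 54.3 = 1.567

FS = 1.57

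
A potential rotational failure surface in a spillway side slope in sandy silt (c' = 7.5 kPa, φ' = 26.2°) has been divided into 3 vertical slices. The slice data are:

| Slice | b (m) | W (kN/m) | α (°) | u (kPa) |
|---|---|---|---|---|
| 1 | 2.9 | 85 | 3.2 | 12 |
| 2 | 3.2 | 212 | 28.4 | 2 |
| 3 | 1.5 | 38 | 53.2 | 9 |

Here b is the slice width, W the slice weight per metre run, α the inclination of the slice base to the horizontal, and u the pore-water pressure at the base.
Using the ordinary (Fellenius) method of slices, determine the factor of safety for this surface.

Ordinary method of slices: FS = Σ[c'·Δl_i + (W_i cosα_i − u_i·Δl_i)·tanφ'] / Σ W_i sinα_i, with Δl_i = b_i / cosα_i.
Slice 1: Δl = 2.9/cos3.2° = 2.905 m; N'_1 = 85·cos3.2° − 12·2.905 = 50.0; c'Δl = 21.78; W sinα = 4.7
Slice 2: Δl = 3.2/cos28.4° = 3.638 m; N'_2 = 212·cos28.4° − 2·3.638 = 179.2; c'Δl = 27.28; W sinα = 100.8
Slice 3: Δl = 1.5/cos53.2° = 2.504 m; N'_3 = 38·cos53.2° − 9·2.504 = 0.2; c'Δl = 18.78; W sinα = 30.4
Σc'Δl = 67.8 kN/m; ΣN' = 229.4 kN/m; ΣW sinα = 136.0 kN/m
Resisting = 67.8 + 229.4·tan26.2° = 67.8 + 112.9 = 180.8 kN/m
FS = 180.8 / 136.0 = 1.329

FS = 1.33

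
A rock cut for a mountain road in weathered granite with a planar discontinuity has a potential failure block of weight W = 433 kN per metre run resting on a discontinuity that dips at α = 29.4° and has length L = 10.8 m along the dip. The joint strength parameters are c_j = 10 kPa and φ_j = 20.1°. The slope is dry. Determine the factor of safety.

FS = 1.16

Resolving the block weight along and normal to the plane and applying the Mohr–Coulomb strength on the joint:
N' = W cosα = 433·cos29.4° = 377.2 kN/m
Driving force T = W sinα = 433·sin29.4° = 212.6 kN/m
Resisting force R = c_j·L + N'·tanφ_j = 10·10.8 + 377.2·tan20.1° = 108.0 + 138.0 = 246.0 kN/m
FS = R / T = 246.0 / 212.6 = 1.158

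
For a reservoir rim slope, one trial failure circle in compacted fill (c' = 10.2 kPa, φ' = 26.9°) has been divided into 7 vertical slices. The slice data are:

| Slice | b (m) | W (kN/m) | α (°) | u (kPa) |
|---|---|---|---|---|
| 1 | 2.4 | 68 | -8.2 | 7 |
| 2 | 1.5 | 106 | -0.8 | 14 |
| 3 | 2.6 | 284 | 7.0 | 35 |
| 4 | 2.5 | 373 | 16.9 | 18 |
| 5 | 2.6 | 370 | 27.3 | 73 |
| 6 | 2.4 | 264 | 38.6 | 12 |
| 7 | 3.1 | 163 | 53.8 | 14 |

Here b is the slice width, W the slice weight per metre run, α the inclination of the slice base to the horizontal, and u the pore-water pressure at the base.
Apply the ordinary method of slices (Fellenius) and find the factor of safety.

FS = 1.15

Ordinary method of slices: FS = Σ[c'·Δl_i + (W_i cosα_i − u_i·Δl_i)·tanφ'] / Σ W_i sinα_i, with Δl_i = b_i / cosα_i.
Slice 1: Δl = 2.4/cos(-8.2°) = 2.425 m; N'_1 = 68·cos(-8.2°) − 7·2.425 = 50.3; c'Δl = 24.73; W sinα = -9.7
Slice 2: Δl = 1.5/cos(-0.8°) = 1.500 m; N'_2 = 106·cos(-0.8°) − 14·1.500 = 85.0; c'Δl = 15.30; W sinα = -1.5
Slice 3: Δl = 2.6/cos7.0° = 2.620 m; N'_3 = 284·cos7.0° − 35·2.620 = 190.2; c'Δl = 26.72; W sinα = 34.6
Slice 4: Δl = 2.5/cos16.9° = 2.613 m; N'_4 = 373·cos16.9° − 18·2.613 = 309.9; c'Δl = 26.65; W sinα = 108.4
Slice 5: Δl = 2.6/cos27.3° = 2.926 m; N'_5 = 370·cos27.3° − 73·2.926 = 115.2; c'Δl = 29.84; W sinα = 169.7
Slice 6: Δl = 2.4/cos38.6° = 3.071 m; N'_6 = 264·cos38.6° − 12·3.071 = 169.5; c'Δl = 31.32; W sinα = 164.7
Slice 7: Δl = 3.1/cos53.8° = 5.249 m; N'_7 = 163·cos53.8° − 14·5.249 = 22.8; c'Δl = 53.54; W sinα = 131.5
Σc'Δl = 208.1 kN/m; ΣN' = 942.8 kN/m; ΣW sinα = 597.8 kN/m
Resisting = 208.1 + 942.8·tan26.9° = 208.1 + 478.3 = 686.4 kN/m
FS = 686.4 / 597.8 = 1.148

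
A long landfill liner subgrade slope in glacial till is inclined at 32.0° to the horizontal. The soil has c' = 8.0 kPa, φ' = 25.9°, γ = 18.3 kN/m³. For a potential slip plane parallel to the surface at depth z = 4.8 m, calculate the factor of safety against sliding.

For an infinite slope with a slip plane parallel to the surface (no pore pressure): FS = [c' + γz cos²β tanφ'] / [γz sinβ cosβ].
γz = 18.3·4.8 = 87.84 kN/m²
Numerator = 8.0 + 87.84·cos²32.0°·tan25.9° = 8.0 + 87.84·0.7192·0.4856 = 38.675 kPa
Denominator = 87.84·sin32.0°·cos32.0° = 87.84·0.5299·0.8480 = 39.475 kPa
FS = 38.675 / 39.475 = 0.980

FS = 0.98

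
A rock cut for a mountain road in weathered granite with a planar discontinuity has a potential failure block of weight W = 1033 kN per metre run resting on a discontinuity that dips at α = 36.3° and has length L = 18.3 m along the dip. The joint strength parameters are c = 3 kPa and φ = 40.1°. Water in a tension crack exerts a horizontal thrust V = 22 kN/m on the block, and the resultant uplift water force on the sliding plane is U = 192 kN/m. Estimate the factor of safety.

Resolving the block weight along and normal to the plane and applying the Mohr–Coulomb strength on the joint:
N' = W cosα − U − V sinα = 1033·cos36.3° − 192 − 22·sin36.3° = 627.5 kN/m
Driving force T = W sinα + V cosα = 1033·sin36.3° + 22·cos36.3° = 629.3 kN/m
Resisting force R = c·L + N'·tanφ = 3·18.3 + 627.5·tan40.1° = 54.9 + 528.4 = 583.3 kN/m
FS = R / T = 583.3 / 629.3 = 0.927

FS = 0.93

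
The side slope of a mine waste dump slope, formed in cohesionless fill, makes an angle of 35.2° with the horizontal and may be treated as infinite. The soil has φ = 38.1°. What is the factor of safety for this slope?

FS = 1.11

For a dry cohesionless infinite slope the factor of safety is FS = tanφ / tanβ.
FS = tan38.1° / tan35.2° = 0.7841 / 0.7054 = 1.112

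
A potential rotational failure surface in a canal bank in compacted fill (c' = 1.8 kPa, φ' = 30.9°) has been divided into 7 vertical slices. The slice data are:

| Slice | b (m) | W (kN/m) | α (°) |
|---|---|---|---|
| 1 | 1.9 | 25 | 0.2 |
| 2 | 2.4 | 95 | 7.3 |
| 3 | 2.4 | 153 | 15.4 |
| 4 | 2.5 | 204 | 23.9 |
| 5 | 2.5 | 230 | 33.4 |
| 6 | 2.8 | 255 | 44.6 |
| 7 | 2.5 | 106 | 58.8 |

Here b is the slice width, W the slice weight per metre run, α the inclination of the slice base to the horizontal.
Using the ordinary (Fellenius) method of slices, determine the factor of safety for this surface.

Ordinary method of slices: FS = Σ[c'·Δl_i + (W_i cosα_i)·tanφ'] / Σ W_i sinα_i, with Δl_i = b_i / cosα_i.
Slice 1: Δl = 1.9/cos0.2° = 1.900 m; N'_1 = 25·cos0.2° = 25.0; c'Δl = 3.42; W sinα = 0.1
Slice 2: Δl = 2.4/cos7.3° = 2.420 m; N'_2 = 95·cos7.3° = 94.2; c'Δl = 4.36; W sinα = 12.1
Slice 3: Δl = 2.4/cos15.4° = 2.489 m; N'_3 = 153·cos15.4° = 147.5; c'Δl = 4.48; W sinα = 40.6
Slice 4: Δl = 2.5/cos23.9° = 2.734 m; N'_4 = 204·cos23.9° = 186.5; c'Δl = 4.92; W sinα = 82.6
Slice 5: Δl = 2.5/cos33.4° = 2.995 m; N'_5 = 230·cos33.4° = 192.0; c'Δl = 5.39; W sinα = 126.6
Slice 6: Δl = 2.8/cos44.6° = 3.932 m; N'_6 = 255·cos44.6° = 181.6; c'Δl = 7.08; W sinα = 179.0
Slice 7: Δl = 2.5/cos58.8° = 4.826 m; N'_7 = 106·cos58.8° = 54.9; c'Δl = 8.69; W sinα = 90.7
Σc'Δl = 38.3 kN/m; ΣN' = 881.7 kN/m; ΣW sinα = 531.8 kN/m
Resisting = 38.3 + 881.7·tan30.9° = 38.3 + 527.7 = 566.0 kN/m
FS = 566.0 / 531.8 = 1.064

FS = 1.06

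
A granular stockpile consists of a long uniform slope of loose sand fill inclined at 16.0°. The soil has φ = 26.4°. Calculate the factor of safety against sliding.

For a dry cohesionless infinite slope the factor of safety is FS = tanφ / tanβ.
FS = tan26.4° / tan16.0° = 0.4964 / 0.2867 = 1.731

FS = 1.73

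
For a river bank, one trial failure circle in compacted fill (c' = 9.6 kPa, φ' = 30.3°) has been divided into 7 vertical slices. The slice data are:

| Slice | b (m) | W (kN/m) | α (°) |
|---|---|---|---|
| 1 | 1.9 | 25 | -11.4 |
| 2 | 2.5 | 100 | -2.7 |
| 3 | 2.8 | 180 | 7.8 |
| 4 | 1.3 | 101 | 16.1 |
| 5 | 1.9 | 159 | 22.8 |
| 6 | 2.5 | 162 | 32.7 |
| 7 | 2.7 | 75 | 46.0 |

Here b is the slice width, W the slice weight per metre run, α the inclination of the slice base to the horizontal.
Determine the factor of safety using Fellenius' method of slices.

FS = 2.43

Ordinary method of slices: FS = Σ[c'·Δl_i + (W_i cosα_i)·tanφ'] / Σ W_i sinα_i, with Δl_i = b_i / cosα_i.
Slice 1: Δl = 1.9/cos(-11.4°) = 1.938 m; N'_1 = 25·cos(-11.4°) = 24.5; c'Δl = 18.61; W sinα = -4.9
Slice 2: Δl = 2.5/cos(-2.7°) = 2.503 m; N'_2 = 100·cos(-2.7°) = 99.9; c'Δl = 24.03; W sinα = -4.7
Slice 3: Δl = 2.8/cos7.8° = 2.826 m; N'_3 = 180·cos7.8° = 178.3; c'Δl = 27.13; W sinα = 24.4
Slice 4: Δl = 1.3/cos16.1° = 1.353 m; N'_4 = 101·cos16.1° = 97.0; c'Δl = 12.99; W sinα = 28.0
Slice 5: Δl = 1.9/cos22.8° = 2.061 m; N'_5 = 159·cos22.8° = 146.6; c'Δl = 19.79; W sinα = 61.6
Slice 6: Δl = 2.5/cos32.7° = 2.971 m; N'_6 = 162·cos32.7° = 136.3; c'Δl = 28.52; W sinα = 87.5
Slice 7: Δl = 2.7/cos46.0° = 3.887 m; N'_7 = 75·cos46.0° = 52.1; c'Δl = 37.31; W sinα = 54.0
Σc'Δl = 168.4 kN/m; ΣN' = 734.8 kN/m; ΣW sinα = 245.9 kN/m
Resisting = 168.4 + 734.8·tan30.3° = 168.4 + 429.4 = 597.7 kN/m
FS = 597.7 / 245.9 = 2.431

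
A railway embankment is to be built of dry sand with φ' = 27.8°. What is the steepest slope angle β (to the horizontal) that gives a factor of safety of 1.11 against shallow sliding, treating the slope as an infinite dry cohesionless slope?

For an infinite dry cohesionless slope FS = tanφ'/tanβ, so tanβ = tanφ' / FS.
tanβ = tan27.8° / 1.11 = 0.5272 / 1.11 = 0.4750
β = arctan(0.4750) = 25.41°

β = 25.4°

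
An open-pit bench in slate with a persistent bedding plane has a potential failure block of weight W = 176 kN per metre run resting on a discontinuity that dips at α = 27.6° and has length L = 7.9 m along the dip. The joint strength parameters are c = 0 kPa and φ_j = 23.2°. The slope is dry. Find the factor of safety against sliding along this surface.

Resolving the block weight along and normal to the plane and applying the Mohr–Coulomb strength on the joint:
N' = W cosα = 176·cos27.6° = 156.0 kN/m
Driving force T = W sinα = 176·sin27.6° = 81.5 kN/m
Resisting force R = c·L + N'·tanφ_j = 0·7.9 + 156.0·tan23.2° = 0.0 + 66.8 = 66.8 kN/m
FS = R / T = 66.8 / 81.5 = 0.820

FS = 0.82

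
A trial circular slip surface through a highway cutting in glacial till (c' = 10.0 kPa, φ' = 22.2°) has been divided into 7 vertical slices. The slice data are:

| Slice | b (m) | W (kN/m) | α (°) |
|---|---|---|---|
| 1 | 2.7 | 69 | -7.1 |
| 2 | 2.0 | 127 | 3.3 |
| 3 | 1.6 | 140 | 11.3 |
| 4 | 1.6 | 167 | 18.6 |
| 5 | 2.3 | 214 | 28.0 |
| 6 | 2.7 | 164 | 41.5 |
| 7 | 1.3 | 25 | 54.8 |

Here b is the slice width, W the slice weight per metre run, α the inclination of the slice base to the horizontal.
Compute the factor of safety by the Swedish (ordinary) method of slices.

FS = 1.61

Ordinary method of slices: FS = Σ[c'·Δl_i + (W_i cosα_i)·tanφ'] / Σ W_i sinα_i, with Δl_i = b_i / cosα_i.
Slice 1: Δl = 2.7/cos(-7.1°) = 2.721 m; N'_1 = 69·cos(-7.1°) = 68.5; c'Δl = 27.21; W sinα = -8.5
Slice 2: Δl = 2.0/cos3.3° = 2.003 m; N'_2 = 127·cos3.3° = 126.8; c'Δl = 20.03; W sinα = 7.3
Slice 3: Δl = 1.6/cos11.3° = 1.632 m; N'_3 = 140·cos11.3° = 137.3; c'Δl = 16.32; W sinα = 27.4
Slice 4: Δl = 1.6/cos18.6° = 1.688 m; N'_4 = 167·cos18.6° = 158.3; c'Δl = 16.88; W sinα = 53.3
Slice 5: Δl = 2.3/cos28.0° = 2.605 m; N'_5 = 214·cos28.0° = 189.0; c'Δl = 26.05; W sinα = 100.5
Slice 6: Δl = 2.7/cos41.5° = 3.605 m; N'_6 = 164·cos41.5° = 122.8; c'Δl = 36.05; W sinα = 108.7
Slice 7: Δl = 1.3/cos54.8° = 2.255 m; N'_7 = 25·cos54.8° = 14.4; c'Δl = 22.55; W sinα = 20.4
Σc'Δl = 165.1 kN/m; ΣN' = 817.0 kN/m; ΣW sinα = 309.0 kN/m
Resisting = 165.1 + 817.0·tan22.2° = 165.1 + 333.4 = 498.5 kN/m
FS = 498.5 / 309.0 = 1.613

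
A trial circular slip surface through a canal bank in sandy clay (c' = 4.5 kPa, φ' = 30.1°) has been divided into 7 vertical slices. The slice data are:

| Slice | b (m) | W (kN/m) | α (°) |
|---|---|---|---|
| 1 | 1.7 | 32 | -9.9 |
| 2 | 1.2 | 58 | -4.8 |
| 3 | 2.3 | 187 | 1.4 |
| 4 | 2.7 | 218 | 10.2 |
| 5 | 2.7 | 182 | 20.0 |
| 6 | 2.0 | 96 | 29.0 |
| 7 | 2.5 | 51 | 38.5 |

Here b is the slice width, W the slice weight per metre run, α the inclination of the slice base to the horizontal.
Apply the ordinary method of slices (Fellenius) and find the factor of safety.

Ordinary method of slices: FS = Σ[c'·Δl_i + (W_i cosα_i)·tanφ'] / Σ W_i sinα_i, with Δl_i = b_i / cosα_i.
Slice 1: Δl = 1.7/cos(-9.9°) = 1.726 m; N'_1 = 32·cos(-9.9°) = 31.5; c'Δl = 7.77; W sinα = -5.5
Slice 2: Δl = 1.2/cos(-4.8°) = 1.204 m; N'_2 = 58·cos(-4.8°) = 57.8; c'Δl = 5.42; W sinα = -4.9
Slice 3: Δl = 2.3/cos1.4° = 2.301 m; N'_3 = 187·cos1.4° = 186.9; c'Δl = 10.35; W sinα = 4.6
Slice 4: Δl = 2.7/cos10.2° = 2.743 m; N'_4 = 218·cos10.2° = 214.6; c'Δl = 12.35; W sinα = 38.6
Slice 5: Δl = 2.7/cos20.0° = 2.873 m; N'_5 = 182·cos20.0° = 171.0; c'Δl = 12.93; W sinα = 62.2
Slice 6: Δl = 2.0/cos29.0° = 2.287 m; N'_6 = 96·cos29.0° = 84.0; c'Δl = 10.29; W sinα = 46.5
Slice 7: Δl = 2.5/cos38.5° = 3.194 m; N'_7 = 51·cos38.5° = 39.9; c'Δl = 14.38; W sinα = 31.7
Σc'Δl = 73.5 kN/m; ΣN' = 785.7 kN/m; ΣW sinα = 173.4 kN/m
Resisting = 73.5 + 785.7·tan30.1° = 73.5 + 455.5 = 528.9 kN/m
FS = 528.9 / 173.4 = 3.051

FS = 3.05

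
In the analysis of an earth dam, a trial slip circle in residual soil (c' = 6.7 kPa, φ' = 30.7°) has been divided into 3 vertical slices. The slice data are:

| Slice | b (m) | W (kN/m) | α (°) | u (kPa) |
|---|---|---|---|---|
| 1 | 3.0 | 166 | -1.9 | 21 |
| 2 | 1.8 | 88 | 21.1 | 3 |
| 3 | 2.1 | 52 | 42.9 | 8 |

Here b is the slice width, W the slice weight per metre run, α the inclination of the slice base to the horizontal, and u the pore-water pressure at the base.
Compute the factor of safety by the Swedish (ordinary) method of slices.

Ordinary method of slices: FS = Σ[c'·Δl_i + (W_i cosα_i − u_i·Δl_i)·tanφ'] / Σ W_i sinα_i, with Δl_i = b_i / cosα_i.
Slice 1: Δl = 3.0/cos(-1.9°) = 3.002 m; N'_1 = 166·cos(-1.9°) − 21·3.002 = 102.9; c'Δl = 20.11; W sinα = -5.5
Slice 2: Δl = 1.8/cos21.1° = 1.929 m; N'_2 = 88·cos21.1° − 3·1.929 = 76.3; c'Δl = 12.93; W sinα = 31.7
Slice 3: Δl = 2.1/cos42.9° = 2.867 m; N'_3 = 52·cos42.9° − 8·2.867 = 15.2; c'Δl = 19.21; W sinα = 35.4
Σc'Δl = 52.2 kN/m; ΣN' = 194.3 kN/m; ΣW sinα = 61.6 kN/m
Resisting = 52.2 + 194.3·tan30.7° = 52.2 + 115.4 = 167.6 kN/m
FS = 167.6 / 61.6 = 2.723

FS = 2.72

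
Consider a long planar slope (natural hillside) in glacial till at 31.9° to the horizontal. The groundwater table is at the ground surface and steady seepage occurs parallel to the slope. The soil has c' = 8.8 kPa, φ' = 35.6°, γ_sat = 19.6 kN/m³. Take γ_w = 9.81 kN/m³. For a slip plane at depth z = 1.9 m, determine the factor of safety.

FS = 1.10

With seepage parallel to the slope and the water table at the surface, the effective normal stress on the slip plane uses the buoyant unit weight γ' = γ_sat − γ_w while the driving shear stress uses γ_sat:
FS = [c' + γ' z cos²β tanφ'] / [γ_sat z sinβ cosβ]
γ' = 19.6 − 9.81 = 9.79 kN/m³
Numerator = 8.8 + 9.79·1.9·cos²31.9°·tan35.6° = 8.8 + 9.79·1.9·0.7208·0.7159 = 18.398 kPa
Denominator = 19.6·1.9·sin31.9°·cos31.9° = 19.6·1.9·0.5284·0.8490 = 16.707 kPa
FS = 18.398 / 16.707 = 1.101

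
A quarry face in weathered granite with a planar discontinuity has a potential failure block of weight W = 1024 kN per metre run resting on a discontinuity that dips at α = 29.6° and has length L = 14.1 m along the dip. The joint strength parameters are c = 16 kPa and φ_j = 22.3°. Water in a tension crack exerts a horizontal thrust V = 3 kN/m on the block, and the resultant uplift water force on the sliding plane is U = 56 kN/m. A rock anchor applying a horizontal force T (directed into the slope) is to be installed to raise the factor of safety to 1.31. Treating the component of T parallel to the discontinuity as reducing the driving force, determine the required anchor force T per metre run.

T = 74 kN/m

Resolving forces along and normal to the sliding plane, with the horizontal anchor force T adding T·sinα to the effective normal force and T·cosα acting up the plane against the driving force:
FS = [cL + (W cosα − U − V sinα + T sinα) tanφ_j] / [W sinα + V cosα − T cosα]
Without the anchor: N' = 832.9 kN/m, driving T_d = 508.4 kN/m, resisting R = 16·14.1 + 832.9·tan22.3° = 567.2 kN/m, FS = 1.12.
Setting FS = 1.31 and solving for T:
1.31·(508.4 − T cos29.6°) = 567.2 + T sin29.6°·tan22.3°
T·(sin29.6°·tan22.3° + 1.31·cos29.6°) = 1.31·508.4 − 567.2
T·(0.4939·0.4101 + 1.31·0.8695) = 666.0 − 567.2 = 98.8
T·1.3416 = 98.8
T = 73.7 kN/m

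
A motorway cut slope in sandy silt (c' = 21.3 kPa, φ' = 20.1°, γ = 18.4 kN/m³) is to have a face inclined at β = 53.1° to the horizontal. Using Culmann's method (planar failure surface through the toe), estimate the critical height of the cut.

Culmann's analysis gives the critical failure plane at α_cr = (β + φ')/2 = (53.1 + 20.1)/2 = 36.6°, and the critical height
H_c = (4c'/γ) · sinβ cosφ' / [1 − cos(β − φ')]
    = (4·21.3/18.4) · sin53.1°·cos20.1° / [1 − cos(33.0°)]
    = 4.630 · 0.7997·0.9391 / [1 − 0.8387]
    = 4.630 · 0.7510 / 0.1613
    = 21.55 m

H_c = 21.55 m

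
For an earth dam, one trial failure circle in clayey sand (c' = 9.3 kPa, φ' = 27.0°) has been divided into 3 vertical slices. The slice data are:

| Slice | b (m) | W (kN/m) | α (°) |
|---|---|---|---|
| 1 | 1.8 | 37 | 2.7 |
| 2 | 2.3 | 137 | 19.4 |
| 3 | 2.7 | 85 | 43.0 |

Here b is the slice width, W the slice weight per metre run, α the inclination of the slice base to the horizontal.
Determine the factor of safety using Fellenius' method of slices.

FS = 1.81

Ordinary method of slices: FS = Σ[c'·Δl_i + (W_i cosα_i)·tanφ'] / Σ W_i sinα_i, with Δl_i = b_i / cosα_i.
Slice 1: Δl = 1.8/cos2.7° = 1.802 m; N'_1 = 37·cos2.7° = 37.0; c'Δl = 16.76; W sinα = 1.7
Slice 2: Δl = 2.3/cos19.4° = 2.438 m; N'_2 = 137·cos19.4° = 129.2; c'Δl = 22.68; W sinα = 45.5
Slice 3: Δl = 2.7/cos43.0° = 3.692 m; N'_3 = 85·cos43.0° = 62.2; c'Δl = 34.33; W sinα = 58.0
Σc'Δl = 73.8 kN/m; ΣN' = 228.3 kN/m; ΣW sinα = 105.2 kN/m
Resisting = 73.8 + 228.3·tan27.0° = 73.8 + 116.3 = 190.1 kN/m
FS = 190.1 / 105.2 = 1.807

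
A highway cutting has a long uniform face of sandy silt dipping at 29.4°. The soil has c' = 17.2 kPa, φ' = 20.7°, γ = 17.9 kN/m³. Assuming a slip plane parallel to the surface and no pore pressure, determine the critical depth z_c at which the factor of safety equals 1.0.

z_c = 6.82 m

Setting FS = 1.00 in FS = [c' + γz cos²β tanφ'] / [γz sinβ cosβ] and solving for z:
z = c' / [γ cosβ (FS·sinβ − cosβ·tanφ')]
  = 17.2 / [17.9·cos29.4°·(1.00·sin29.4° − cos29.4°·tan20.7°)]
  = 17.2 / [17.9·0.8712·(1.00·0.4909 − 0.8712·0.3779)]
  = 17.2 / 2.5217 = 6.821 m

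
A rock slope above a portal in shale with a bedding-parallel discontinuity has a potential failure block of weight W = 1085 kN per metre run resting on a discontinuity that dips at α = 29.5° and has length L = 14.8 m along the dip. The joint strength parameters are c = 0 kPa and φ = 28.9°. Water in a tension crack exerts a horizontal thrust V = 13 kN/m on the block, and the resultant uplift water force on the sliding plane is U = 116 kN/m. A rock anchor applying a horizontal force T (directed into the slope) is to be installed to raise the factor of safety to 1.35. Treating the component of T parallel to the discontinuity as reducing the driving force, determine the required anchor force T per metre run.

Resolving forces along and normal to the sliding plane, with the horizontal anchor force T adding T·sinα to the effective normal force and T·cosα acting up the plane against the driving force:
FS = [cL + (W cosα − U − V sinα + T sinα) tanφ] / [W sinα + V cosα − T cosα]
Without the anchor: N' = 821.9 kN/m, driving T_d = 545.6 kN/m, resisting R = 0·14.8 + 821.9·tan28.9° = 453.7 kN/m, FS = 0.83.
Setting FS = 1.35 and solving for T:
1.35·(545.6 − T cos29.5°) = 453.7 + T sin29.5°·tan28.9°
T·(sin29.5°·tan28.9° + 1.35·cos29.5°) = 1.35·545.6 − 453.7
T·(0.4924·0.5520 + 1.35·0.8704) = 736.6 − 453.7 = 282.8
T·1.4468 = 282.8
T = 195.5 kN/m

T = 195 kN/m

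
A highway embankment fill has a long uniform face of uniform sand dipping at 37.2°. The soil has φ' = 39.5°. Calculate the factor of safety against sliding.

For a dry cohesionless infinite slope the factor of safety is FS = tanφ' / tanβ.
FS = tan39.5° / tan37.2° = 0.8243 / 0.7590 = 1.086

FS = 1.09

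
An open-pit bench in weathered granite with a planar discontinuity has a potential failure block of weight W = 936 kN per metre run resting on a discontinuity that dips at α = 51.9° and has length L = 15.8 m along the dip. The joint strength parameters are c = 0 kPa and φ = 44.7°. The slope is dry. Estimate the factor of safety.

Resolving the block weight along and normal to the plane and applying the Mohr–Coulomb strength on the joint:
N' = W cosα = 936·cos51.9° = 577.5 kN/m
Driving force T = W sinα = 936·sin51.9° = 736.6 kN/m
Resisting force R = c·L + N'·tanφ = 0·15.8 + 577.5·tan44.7° = 0.0 + 571.5 = 571.5 kN/m
FS = R / T = 571.5 / 736.6 = 0.776

FS = 0.78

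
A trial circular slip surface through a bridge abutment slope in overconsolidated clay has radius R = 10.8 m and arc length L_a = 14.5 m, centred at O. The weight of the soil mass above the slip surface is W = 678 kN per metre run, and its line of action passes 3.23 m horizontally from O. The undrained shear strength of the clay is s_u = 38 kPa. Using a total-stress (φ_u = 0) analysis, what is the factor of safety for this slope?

FS = 2.72

Taking moments about the centre O, the resisting moment is provided by the undrained shear strength acting along the arc:
M_R = s_u·L_a·R = 38·14.50·10.8 = 5950.8 kN·m/m
M_D = W·d = 678·3.23 = 2189.9 kN·m/m
FS = M_R / M_D = 5950.8 / 2189.9 = 2.717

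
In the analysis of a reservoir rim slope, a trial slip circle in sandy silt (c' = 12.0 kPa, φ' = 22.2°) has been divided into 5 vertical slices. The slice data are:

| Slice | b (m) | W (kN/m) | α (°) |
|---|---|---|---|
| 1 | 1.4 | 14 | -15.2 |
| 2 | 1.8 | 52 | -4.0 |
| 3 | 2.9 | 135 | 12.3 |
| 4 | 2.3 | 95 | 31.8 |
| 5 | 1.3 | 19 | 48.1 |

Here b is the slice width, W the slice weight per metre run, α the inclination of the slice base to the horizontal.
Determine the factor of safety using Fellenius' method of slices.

Ordinary method of slices: FS = Σ[c'·Δl_i + (W_i cosα_i)·tanφ'] / Σ W_i sinα_i, with Δl_i = b_i / cosα_i.
Slice 1: Δl = 1.4/cos(-15.2°) = 1.451 m; N'_1 = 14·cos(-15.2°) = 13.5; c'Δl = 17.41; W sinα = -3.7
Slice 2: Δl = 1.8/cos(-4.0°) = 1.804 m; N'_2 = 52·cos(-4.0°) = 51.9; c'Δl = 21.65; W sinα = -3.6
Slice 3: Δl = 2.9/cos12.3° = 2.968 m; N'_3 = 135·cos12.3° = 131.9; c'Δl = 35.62; W sinα = 28.8
Slice 4: Δl = 2.3/cos31.8° = 2.706 m; N'_4 = 95·cos31.8° = 80.7; c'Δl = 32.47; W sinα = 50.1
Slice 5: Δl = 1.3/cos48.1° = 1.947 m; N'_5 = 19·cos48.1° = 12.7; c'Δl = 23.36; W sinα = 14.1
Σc'Δl = 130.5 kN/m; ΣN' = 290.7 kN/m; ΣW sinα = 85.7 kN/m
Resisting = 130.5 + 290.7·tan22.2° = 130.5 + 118.6 = 249.2 kN/m
FS = 249.2 / 85.7 = 2.908

FS = 2.91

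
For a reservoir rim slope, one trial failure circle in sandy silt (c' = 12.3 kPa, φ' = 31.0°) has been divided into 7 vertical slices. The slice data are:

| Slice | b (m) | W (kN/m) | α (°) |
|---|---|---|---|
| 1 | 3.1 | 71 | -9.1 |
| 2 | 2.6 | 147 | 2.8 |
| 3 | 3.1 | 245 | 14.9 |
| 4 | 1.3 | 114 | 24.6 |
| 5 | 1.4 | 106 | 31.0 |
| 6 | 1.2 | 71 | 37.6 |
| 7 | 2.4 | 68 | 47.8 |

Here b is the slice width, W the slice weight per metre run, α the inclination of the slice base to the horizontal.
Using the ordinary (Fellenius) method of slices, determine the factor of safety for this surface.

Ordinary method of slices: FS = Σ[c'·Δl_i + (W_i cosα_i)·tanφ'] / Σ W_i sinα_i, with Δl_i = b_i / cosα_i.
Slice 1: Δl = 3.1/cos(-9.1°) = 3.140 m; N'_1 = 71·cos(-9.1°) = 70.1; c'Δl = 38.62; W sinα = -11.2
Slice 2: Δl = 2.6/cos2.8° = 2.603 m; N'_2 = 147·cos2.8° = 146.8; c'Δl = 32.02; W sinα = 7.2
Slice 3: Δl = 3.1/cos14.9° = 3.208 m; N'_3 = 245·cos14.9° = 236.8; c'Δl = 39.46; W sinα = 63.0
Slice 4: Δl = 1.3/cos24.6° = 1.430 m; N'_4 = 114·cos24.6° = 103.7; c'Δl = 17.59; W sinα = 47.5
Slice 5: Δl = 1.4/cos31.0° = 1.633 m; N'_5 = 106·cos31.0° = 90.9; c'Δl = 20.09; W sinα = 54.6
Slice 6: Δl = 1.2/cos37.6° = 1.515 m; N'_6 = 71·cos37.6° = 56.3; c'Δl = 18.63; W sinα = 43.3
Slice 7: Δl = 2.4/cos47.8° = 3.573 m; N'_7 = 68·cos47.8° = 45.7; c'Δl = 43.95; W sinα = 50.4
Σc'Δl = 210.3 kN/m; ΣN' = 750.1 kN/m; ΣW sinα = 254.7 kN/m
Resisting = 210.3 + 750.1·tan31.0° = 210.3 + 450.7 = 661.1 kN/m
FS = 661.1 / 254.7 = 2.596

FS = 2.60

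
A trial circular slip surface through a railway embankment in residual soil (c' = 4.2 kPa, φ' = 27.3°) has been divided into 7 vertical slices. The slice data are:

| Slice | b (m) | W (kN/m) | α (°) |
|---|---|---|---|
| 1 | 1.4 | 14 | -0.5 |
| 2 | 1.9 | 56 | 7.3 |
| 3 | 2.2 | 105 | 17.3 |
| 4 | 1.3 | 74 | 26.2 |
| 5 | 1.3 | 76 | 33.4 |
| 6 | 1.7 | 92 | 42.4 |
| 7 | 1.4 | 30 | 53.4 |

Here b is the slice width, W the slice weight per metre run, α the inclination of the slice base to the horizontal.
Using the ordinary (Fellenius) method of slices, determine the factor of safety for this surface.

FS = 1.28

Ordinary method of slices: FS = Σ[c'·Δl_i + (W_i cosα_i)·tanφ'] / Σ W_i sinα_i, with Δl_i = b_i / cosα_i.
Slice 1: Δl = 1.4/cos(-0.5°) = 1.400 m; N'_1 = 14·cos(-0.5°) = 14.0; c'Δl = 5.88; W sinα = -0.1
Slice 2: Δl = 1.9/cos7.3° = 1.916 m; N'_2 = 56·cos7.3° = 55.5; c'Δl = 8.05; W sinα = 7.1
Slice 3: Δl = 2.2/cos17.3° = 2.304 m; N'_3 = 105·cos17.3° = 100.2; c'Δl = 9.68; W sinα = 31.2
Slice 4: Δl = 1.3/cos26.2° = 1.449 m; N'_4 = 74·cos26.2° = 66.4; c'Δl = 6.09; W sinα = 32.7
Slice 5: Δl = 1.3/cos33.4° = 1.557 m; N'_5 = 76·cos33.4° = 63.4; c'Δl = 6.54; W sinα = 41.8
Slice 6: Δl = 1.7/cos42.4° = 2.302 m; N'_6 = 92·cos42.4° = 67.9; c'Δl = 9.67; W sinα = 62.0
Slice 7: Δl = 1.4/cos53.4° = 2.348 m; N'_7 = 30·cos53.4° = 17.9; c'Δl = 9.86; W sinα = 24.1
Σc'Δl = 55.8 kN/m; ΣN' = 385.5 kN/m; ΣW sinα = 198.8 kN/m
Resisting = 55.8 + 385.5·tan27.3° = 55.8 + 199.0 = 254.7 kN/m
FS = 254.7 / 198.8 = 1.281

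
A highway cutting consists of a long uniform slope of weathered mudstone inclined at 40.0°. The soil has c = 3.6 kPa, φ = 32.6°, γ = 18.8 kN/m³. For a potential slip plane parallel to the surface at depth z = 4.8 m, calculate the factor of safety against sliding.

FS = 0.84

For an infinite slope with a slip plane parallel to the surface (no pore pressure): FS = [c + γz cos²β tanφ] / [γz sinβ cosβ].
γz = 18.8·4.8 = 90.24 kN/m²
Numerator = 3.6 + 90.24·cos²40.0°·tan32.6° = 3.6 + 90.24·0.5868·0.6395 = 37.466 kPa
Denominator = 90.24·sin40.0°·cos40.0° = 90.24·0.6428·0.7660 = 44.435 kPa
FS = 37.466 / 44.435 = 0.843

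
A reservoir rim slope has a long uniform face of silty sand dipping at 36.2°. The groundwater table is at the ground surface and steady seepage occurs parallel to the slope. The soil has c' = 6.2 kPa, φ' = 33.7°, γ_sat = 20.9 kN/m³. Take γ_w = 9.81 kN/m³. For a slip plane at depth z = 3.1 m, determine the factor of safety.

FS = 0.68

With seepage parallel to the slope and the water table at the surface, the effective normal stress on the slip plane uses the buoyant unit weight γ' = γ_sat − γ_w while the driving shear stress uses γ_sat:
FS = [c' + γ' z cos²β tanφ'] / [γ_sat z sinβ cosβ]
γ' = 20.9 − 9.81 = 11.09 kN/m³
Numerator = 6.2 + 11.09·3.1·cos²36.2°·tan33.7° = 6.2 + 11.09·3.1·0.6512·0.6669 = 21.130 kPa
Denominator = 20.9·3.1·sin36.2°·cos36.2° = 20.9·3.1·0.5906·0.8070 = 30.879 kPa
FS = 21.130 / 30.879 = 0.684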